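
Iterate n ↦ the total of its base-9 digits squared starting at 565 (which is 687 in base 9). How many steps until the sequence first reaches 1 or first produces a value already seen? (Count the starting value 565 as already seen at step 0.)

7

565 = (6,8,7)_9 → 6² + 8² + 7² = 36 + 64 + 49 = 149
149 = (1,7,5)_9 → 1² + 7² + 5² = 1 + 49 + 25 = 75
75 = (8,3)_9 → 8² + 3² = 64 + 9 = 73
73 = (8,1)_9 → 8² + 1² = 64 + 1 = 65
65 = (7,2)_9 → 7² + 2² = 49 + 4 = 53
53 = (5,8)_9 → 5² + 8² = 25 + 64 = 89
89 = (1,0,8)_9 → 1² + 0² + 8² = 1 + 0 + 64 = 65  — 65 repeats.
That took 7 steps.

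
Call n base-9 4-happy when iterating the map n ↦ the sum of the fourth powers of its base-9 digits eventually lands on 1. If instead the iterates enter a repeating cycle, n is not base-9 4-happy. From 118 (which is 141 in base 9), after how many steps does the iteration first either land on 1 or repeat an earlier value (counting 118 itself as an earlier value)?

118 = (1,4,1)_9 → 1⁴ + 4⁴ + 1⁴ = 258
258 = (3,1,6)_9 → 3⁴ + 1⁴ + 6⁴ = 1378
1378 = (1,8,0,1)_9 → 1⁴ + 8⁴ + 0⁴ + 1⁴ = 4098
4098 = (5,5,5,3)_9 → 5⁴ + 5⁴ + 5⁴ + 3⁴ = 1956
1956 = (2,6,1,3)_9 → 2⁴ + 6⁴ + 1⁴ + 3⁴ = 1394
1394 = (1,8,1,8)_9 → 1⁴ + 8⁴ + 1⁴ + 8⁴ = 8194
8194 = (1,2,2,1,4)_9 → 1⁴ + 2⁴ + 2⁴ + 1⁴ + 4⁴ = 290
290 = (3,5,2)_9 → 3⁴ + 5⁴ + 2⁴ = 722
722 = (8,8,2)_9 → 8⁴ + 8⁴ + 2⁴ = 8208
8208 = (1,2,2,3,0)_9 → 1⁴ + 2⁴ + 2⁴ + 3⁴ + 0⁴ = 114
114 = (1,3,6)_9 → 1⁴ + 3⁴ + 6⁴ = 1378  — 1378 repeats.
That took 11 steps.

11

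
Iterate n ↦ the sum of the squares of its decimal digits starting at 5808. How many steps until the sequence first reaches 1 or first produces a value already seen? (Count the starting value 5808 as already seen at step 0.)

15

5808 → 5² + 8² + 0² + 8² = 153
153 → 1² + 5² + 3² = 35
35 → 3² + 5² = 34
34 → 3² + 4² = 25
25 → 2² + 5² = 29
29 → 2² + 9² = 85
85 → 8² + 5² = 89
89 → 8² + 9² = 145
145 → 1² + 4² + 5² = 42
42 → 4² + 2² = 20
20 → 2² + 0² = 4
4 → 4² = 16
16 → 1² + 6² = 37
37 → 3² + 7² = 58
58 → 5² + 8² = 89  — 89 repeats.
That took 15 steps.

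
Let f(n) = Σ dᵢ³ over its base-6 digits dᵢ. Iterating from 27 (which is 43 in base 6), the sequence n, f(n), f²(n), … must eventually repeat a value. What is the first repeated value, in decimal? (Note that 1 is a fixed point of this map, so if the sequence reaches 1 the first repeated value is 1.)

1

27 = (4,3)_6 → 4³ + 3³ = 64 + 27 = 91
91 = (2,3,1)_6 → 2³ + 3³ + 1³ = 8 + 27 + 1 = 36
36 = (1,0,0)_6 → 1³ + 0³ + 0³ = 1 + 0 + 0 = 1  — reached the fixed point 1.
1 → 1, so 1 is the first repeated value.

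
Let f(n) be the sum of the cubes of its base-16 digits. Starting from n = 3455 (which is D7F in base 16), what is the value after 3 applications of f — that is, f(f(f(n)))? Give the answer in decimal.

3455 = (13,7,15)_16 → 13³ + 7³ + 15³ = 5915
5915 = (1,7,1,11)_16 → 1³ + 7³ + 1³ + 11³ = 1676
1676 = (6,8,12)_16 → 6³ + 8³ + 12³ = 2456

2456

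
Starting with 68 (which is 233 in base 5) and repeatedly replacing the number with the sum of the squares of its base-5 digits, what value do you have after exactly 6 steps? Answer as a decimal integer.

16

68 = (2,3,3)_5 → 22
22 = (4,2)_5 → 20
20 = (4,0)_5 → 16
16 = (3,1)_5 → 10
10 = (2,0)_5 → 4
4 = (4)_5 → 16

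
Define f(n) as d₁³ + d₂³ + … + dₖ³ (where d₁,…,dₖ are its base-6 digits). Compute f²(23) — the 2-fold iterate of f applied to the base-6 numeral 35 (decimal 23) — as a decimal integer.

73

23 = (3,5)_6 → 3³ + 5³ = 152
152 = (4,1,2)_6 → 4³ + 1³ + 2³ = 73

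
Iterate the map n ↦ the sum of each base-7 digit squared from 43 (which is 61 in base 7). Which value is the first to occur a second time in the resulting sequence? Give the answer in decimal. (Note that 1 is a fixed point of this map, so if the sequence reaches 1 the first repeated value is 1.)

43 = (6,1)_7 → 6² + 1² = 36 + 1 = 37
37 = (5,2)_7 → 5² + 2² = 25 + 4 = 29
29 = (4,1)_7 → 4² + 1² = 16 + 1 = 17
17 = (2,3)_7 → 2² + 3² = 4 + 9 = 13
13 = (1,6)_7 → 1² + 6² = 1 + 36 = 37  — 37 already appeared earlier.

37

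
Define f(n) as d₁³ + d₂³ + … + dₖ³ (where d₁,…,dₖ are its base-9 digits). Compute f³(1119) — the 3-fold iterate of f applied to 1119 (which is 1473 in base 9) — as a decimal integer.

1119 = (1,4,7,3)_9 → 435
435 = (5,3,3)_9 → 179
179 = (2,1,8)_9 → 521

521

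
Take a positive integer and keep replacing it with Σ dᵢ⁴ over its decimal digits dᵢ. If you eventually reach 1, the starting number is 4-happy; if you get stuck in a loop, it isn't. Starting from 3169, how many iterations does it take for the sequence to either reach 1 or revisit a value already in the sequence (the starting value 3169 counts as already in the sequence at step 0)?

5

3169 → 7939
7939 → 15604
15604 → 2178
2178 → 6514
6514 → 2178  — 2178 repeats.
That took 5 steps.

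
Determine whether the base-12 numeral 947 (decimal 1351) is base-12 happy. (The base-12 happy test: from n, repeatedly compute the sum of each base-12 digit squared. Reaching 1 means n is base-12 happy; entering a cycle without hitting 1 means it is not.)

1351 = (9,4,7)_12 → 9² + 4² + 7² = 146
146 = (1,0,2)_12 → 1² + 0² + 2² = 5
5 = (5)_12 → 5² = 25
25 = (2,1)_12 → 2² + 1² = 5  — 5 already seen; the sequence cycles without reaching 1.

not base-12 happy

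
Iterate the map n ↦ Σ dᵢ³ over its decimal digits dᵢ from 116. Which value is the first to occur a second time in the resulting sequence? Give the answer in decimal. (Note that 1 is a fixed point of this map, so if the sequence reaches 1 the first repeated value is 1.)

371

116 → 1³ + 1³ + 6³ = 1 + 1 + 216 = 218
218 → 2³ + 1³ + 8³ = 8 + 1 + 512 = 521
521 → 5³ + 2³ + 1³ = 125 + 8 + 1 = 134
134 → 1³ + 3³ + 4³ = 1 + 27 + 64 = 92
92 → 9³ + 2³ = 729 + 8 = 737
737 → 7³ + 3³ + 7³ = 343 + 27 + 343 = 713
713 → 7³ + 1³ + 3³ = 343 + 1 + 27 = 371
371 → 3³ + 7³ + 1³ = 27 + 343 + 1 = 371  — 371 already appeared earlier.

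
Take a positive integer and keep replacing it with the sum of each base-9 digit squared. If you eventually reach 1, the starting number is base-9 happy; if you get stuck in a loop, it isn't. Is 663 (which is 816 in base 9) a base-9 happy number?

663 = (8,1,6)_9 → 101
101 = (1,2,2)_9 → 9
9 = (1,0)_9 → 1  — reached 1.

base-9 happy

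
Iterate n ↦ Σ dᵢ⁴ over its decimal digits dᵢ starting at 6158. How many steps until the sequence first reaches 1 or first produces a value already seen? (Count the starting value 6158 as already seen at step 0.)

15

6158 → 6⁴ + 1⁴ + 5⁴ + 8⁴ = 6018
6018 → 6⁴ + 0⁴ + 1⁴ + 8⁴ = 5393
5393 → 5⁴ + 3⁴ + 9⁴ + 3⁴ = 7348
7348 → 7⁴ + 3⁴ + 4⁴ + 8⁴ = 6834
6834 → 6⁴ + 8⁴ + 3⁴ + 4⁴ = 5729
5729 → 5⁴ + 7⁴ + 2⁴ + 9⁴ = 9603
9603 → 9⁴ + 6⁴ + 0⁴ + 3⁴ = 7938
7938 → 7⁴ + 9⁴ + 3⁴ + 8⁴ = 13139
13139 → 1⁴ + 3⁴ + 1⁴ + 3⁴ + 9⁴ = 6725
6725 → 6⁴ + 7⁴ + 2⁴ + 5⁴ = 4338
4338 → 4⁴ + 3⁴ + 3⁴ + 8⁴ = 4514
4514 → 4⁴ + 5⁴ + 1⁴ + 4⁴ = 1138
1138 → 1⁴ + 1⁴ + 3⁴ + 8⁴ = 4179
4179 → 4⁴ + 1⁴ + 7⁴ + 9⁴ = 9219
9219 → 9⁴ + 2⁴ + 1⁴ + 9⁴ = 13139  — 13139 repeats.
That took 15 steps.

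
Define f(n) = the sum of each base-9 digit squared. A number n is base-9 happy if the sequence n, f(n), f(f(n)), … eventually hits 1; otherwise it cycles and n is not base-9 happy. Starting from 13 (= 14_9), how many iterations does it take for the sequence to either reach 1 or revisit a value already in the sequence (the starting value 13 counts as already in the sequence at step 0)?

13 = (1,4)_9 → 1² + 4² = 1 + 16 = 17
17 = (1,8)_9 → 1² + 8² = 1 + 64 = 65
65 = (7,2)_9 → 7² + 2² = 49 + 4 = 53
53 = (5,8)_9 → 5² + 8² = 25 + 64 = 89
89 = (1,0,8)_9 → 1² + 0² + 8² = 1 + 0 + 64 = 65  — 65 repeats.
That took 5 steps.

5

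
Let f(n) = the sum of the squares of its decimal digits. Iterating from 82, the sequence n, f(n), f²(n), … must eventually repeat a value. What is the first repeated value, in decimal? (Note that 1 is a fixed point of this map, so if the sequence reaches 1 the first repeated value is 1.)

1

82 → 8² + 2² = 68
68 → 6² + 8² = 100
100 → 1² + 0² + 0² = 1  — reached the fixed point 1.
1 → 1, so 1 is the first repeated value.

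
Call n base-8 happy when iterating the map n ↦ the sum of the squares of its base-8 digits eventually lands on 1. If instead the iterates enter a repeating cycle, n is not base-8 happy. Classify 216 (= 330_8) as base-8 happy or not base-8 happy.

base-8 happy

216 = (3,3,0)_8 → 3² + 3² + 0² = 18
18 = (2,2)_8 → 2² + 2² = 8
8 = (1,0)_8 → 1² + 0² = 1  — reached 1.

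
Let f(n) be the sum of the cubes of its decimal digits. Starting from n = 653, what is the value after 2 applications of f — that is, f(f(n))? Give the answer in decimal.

755

653 → 6³ + 5³ + 3³ = 368
368 → 3³ + 6³ + 8³ = 755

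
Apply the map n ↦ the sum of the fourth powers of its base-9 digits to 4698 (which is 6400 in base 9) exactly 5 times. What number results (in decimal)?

4698 = (6,4,0,0)_9 → 6⁴ + 4⁴ + 0⁴ + 0⁴ = 1552
1552 = (2,1,1,4)_9 → 2⁴ + 1⁴ + 1⁴ + 4⁴ = 274
274 = (3,3,4)_9 → 3⁴ + 3⁴ + 4⁴ = 418
418 = (5,1,4)_9 → 5⁴ + 1⁴ + 4⁴ = 882
882 = (1,1,8,0)_9 → 1⁴ + 1⁴ + 8⁴ + 0⁴ = 4098

4098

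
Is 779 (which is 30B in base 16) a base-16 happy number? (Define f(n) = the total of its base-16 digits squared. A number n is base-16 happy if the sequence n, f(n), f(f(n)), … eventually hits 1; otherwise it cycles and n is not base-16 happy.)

779 = (3,0,11)_16 → 3² + 0² + 11² = 130
130 = (8,2)_16 → 8² + 2² = 68
68 = (4,4)_16 → 4² + 4² = 32
32 = (2,0)_16 → 2² + 0² = 4
4 = (4)_16 → 4² = 16
16 = (1,0)_16 → 1² + 0² = 1  — reached 1.

base-16 happy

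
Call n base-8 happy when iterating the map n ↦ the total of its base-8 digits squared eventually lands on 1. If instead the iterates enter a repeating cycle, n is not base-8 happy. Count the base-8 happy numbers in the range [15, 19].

1

15: 15 → 50 → 40 → 25 → 10 → 5 → 25  (repeats 25)
16: 16 → 4 → 16  (repeats 16)
17: 17 → 5 → 25 → 10 → 5  (repeats 5)
18: 18 → 8 → 1  (reaches 1)
19: 19 → 13 → 26 → 13  (repeats 13)
base-8 happy: 18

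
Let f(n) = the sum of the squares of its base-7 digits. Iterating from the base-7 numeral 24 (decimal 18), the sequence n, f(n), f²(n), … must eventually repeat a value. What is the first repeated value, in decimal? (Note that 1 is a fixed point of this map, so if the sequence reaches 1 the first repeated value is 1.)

18 = (2,4)_7 → 2² + 4² = 20
20 = (2,6)_7 → 2² + 6² = 40
40 = (5,5)_7 → 5² + 5² = 50
50 = (1,0,1)_7 → 1² + 0² + 1² = 2
2 = (2)_7 → 2² = 4
4 = (4)_7 → 4² = 16
16 = (2,2)_7 → 2² + 2² = 8
8 = (1,1)_7 → 1² + 1² = 2  — 2 already appeared earlier.

2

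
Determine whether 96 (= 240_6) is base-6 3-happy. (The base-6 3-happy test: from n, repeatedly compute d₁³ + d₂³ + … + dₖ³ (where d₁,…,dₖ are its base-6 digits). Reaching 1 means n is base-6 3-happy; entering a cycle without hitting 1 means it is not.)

not base-6 3-happy

96 = (2,4,0)_6 → 2³ + 4³ + 0³ = 72
72 = (2,0,0)_6 → 2³ + 0³ + 0³ = 8
8 = (1,2)_6 → 1³ + 2³ = 9
9 = (1,3)_6 → 1³ + 3³ = 28
28 = (4,4)_6 → 4³ + 4³ = 128
128 = (3,3,2)_6 → 3³ + 3³ + 2³ = 62
62 = (1,4,2)_6 → 1³ + 4³ + 2³ = 73
73 = (2,0,1)_6 → 2³ + 0³ + 1³ = 9  — 9 already seen; the sequence cycles without reaching 1.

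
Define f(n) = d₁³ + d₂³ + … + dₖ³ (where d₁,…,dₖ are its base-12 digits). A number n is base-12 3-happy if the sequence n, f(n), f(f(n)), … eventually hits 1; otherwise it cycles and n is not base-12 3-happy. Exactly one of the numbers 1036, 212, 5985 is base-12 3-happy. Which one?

212

1036: 1036 → 415 → 1351 → 1136 → 1855 → 1344 → 793 → 342 → 288 → 8 → 512 → 755 → 1464 → 1008 → 343 → 415  — repeats 415 (not base-12 3-happy)
212: 212 → 638 → 197 → 190 → 1028 → 856 → 1520 → 1728 → 1  — reaches 1 (base-12 3-happy)
5985: 5985 → 1097 → 811 → 811  — repeats 811 (not base-12 3-happy)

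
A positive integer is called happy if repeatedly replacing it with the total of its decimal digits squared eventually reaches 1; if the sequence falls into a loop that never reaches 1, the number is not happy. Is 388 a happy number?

388 → 3² + 8² + 8² = 137
137 → 1² + 3² + 7² = 59
59 → 5² + 9² = 106
106 → 1² + 0² + 6² = 37
37 → 3² + 7² = 58
58 → 5² + 8² = 89
89 → 8² + 9² = 145
145 → 1² + 4² + 5² = 42
42 → 4² + 2² = 20
20 → 2² + 0² = 4
4 → 4² = 16
16 → 1² + 6² = 37  — 37 already seen; the sequence cycles without reaching 1.

not happy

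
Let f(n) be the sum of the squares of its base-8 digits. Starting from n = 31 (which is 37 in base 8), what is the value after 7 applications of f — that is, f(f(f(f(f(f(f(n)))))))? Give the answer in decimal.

32

31 = (3,7)_8 → 3² + 7² = 58
58 = (7,2)_8 → 7² + 2² = 53
53 = (6,5)_8 → 6² + 5² = 61
61 = (7,5)_8 → 7² + 5² = 74
74 = (1,1,2)_8 → 1² + 1² + 2² = 6
6 = (6)_8 → 6² = 36
36 = (4,4)_8 → 4² + 4² = 32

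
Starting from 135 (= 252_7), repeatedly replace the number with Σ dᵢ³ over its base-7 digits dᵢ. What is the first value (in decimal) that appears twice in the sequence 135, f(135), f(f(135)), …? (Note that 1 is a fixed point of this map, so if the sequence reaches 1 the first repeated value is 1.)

135 = (2,5,2)_7 → 2³ + 5³ + 2³ = 141
141 = (2,6,1)_7 → 2³ + 6³ + 1³ = 225
225 = (4,4,1)_7 → 4³ + 4³ + 1³ = 129
129 = (2,4,3)_7 → 2³ + 4³ + 3³ = 99
99 = (2,0,1)_7 → 2³ + 0³ + 1³ = 9
9 = (1,2)_7 → 1³ + 2³ = 9  — 9 already appeared earlier.

9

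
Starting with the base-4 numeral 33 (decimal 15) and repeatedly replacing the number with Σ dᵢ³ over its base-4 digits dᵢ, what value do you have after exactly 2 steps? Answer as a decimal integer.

15 = (3,3)_4 → 3³ + 3³ = 27 + 27 = 54
54 = (3,1,2)_4 → 3³ + 1³ + 2³ = 27 + 1 + 8 = 36

36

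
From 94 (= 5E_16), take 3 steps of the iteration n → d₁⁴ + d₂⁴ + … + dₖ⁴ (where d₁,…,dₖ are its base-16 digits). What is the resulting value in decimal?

16658

94 = (5,14)_16 → 5⁴ + 14⁴ = 625 + 38416 = 39041
39041 = (9,8,8,1)_16 → 9⁴ + 8⁴ + 8⁴ + 1⁴ = 6561 + 4096 + 4096 + 1 = 14754
14754 = (3,9,10,2)_16 → 3⁴ + 9⁴ + 10⁴ + 2⁴ = 81 + 6561 + 10000 + 16 = 16658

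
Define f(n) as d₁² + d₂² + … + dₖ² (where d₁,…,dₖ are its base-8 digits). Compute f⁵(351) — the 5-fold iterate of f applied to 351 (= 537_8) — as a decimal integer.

26

351 = (5,3,7)_8 → 5² + 3² + 7² = 83
83 = (1,2,3)_8 → 1² + 2² + 3² = 14
14 = (1,6)_8 → 1² + 6² = 37
37 = (4,5)_8 → 4² + 5² = 41
41 = (5,1)_8 → 5² + 1² = 26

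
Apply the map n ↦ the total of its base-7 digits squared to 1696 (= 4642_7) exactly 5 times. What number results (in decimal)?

8

1696 = (4,6,4,2)_7 → 4² + 6² + 4² + 2² = 72
72 = (1,3,2)_7 → 1² + 3² + 2² = 14
14 = (2,0)_7 → 2² + 0² = 4
4 = (4)_7 → 4² = 16
16 = (2,2)_7 → 2² + 2² = 8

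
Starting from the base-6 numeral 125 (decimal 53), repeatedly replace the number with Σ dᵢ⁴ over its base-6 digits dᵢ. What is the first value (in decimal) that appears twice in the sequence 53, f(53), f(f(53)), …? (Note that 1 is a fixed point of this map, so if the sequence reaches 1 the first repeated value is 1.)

1251

53 = (1,2,5)_6 → 642
642 = (2,5,5,0)_6 → 1266
1266 = (5,5,1,0)_6 → 1251
1251 = (5,4,4,3)_6 → 1218
1218 = (5,3,5,0)_6 → 1331
1331 = (1,0,0,5,5)_6 → 1251  — 1251 already appeared earlier.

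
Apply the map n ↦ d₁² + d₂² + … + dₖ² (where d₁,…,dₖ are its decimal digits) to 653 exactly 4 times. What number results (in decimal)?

130

653 → 6² + 5² + 3² = 70
70 → 7² + 0² = 49
49 → 4² + 9² = 97
97 → 9² + 7² = 130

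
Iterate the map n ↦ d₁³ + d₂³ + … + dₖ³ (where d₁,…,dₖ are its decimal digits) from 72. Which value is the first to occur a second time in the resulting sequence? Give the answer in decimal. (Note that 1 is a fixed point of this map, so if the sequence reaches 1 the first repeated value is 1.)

153

72 → 351
351 → 153
153 → 153  — 153 already appeared earlier.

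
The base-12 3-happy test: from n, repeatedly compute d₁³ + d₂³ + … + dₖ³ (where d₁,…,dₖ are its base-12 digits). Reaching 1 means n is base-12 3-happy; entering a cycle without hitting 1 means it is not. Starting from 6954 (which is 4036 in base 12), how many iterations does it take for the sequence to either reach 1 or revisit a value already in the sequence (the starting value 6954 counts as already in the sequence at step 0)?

6954 = (4,0,3,6)_12 → 307
307 = (2,1,7)_12 → 352
352 = (2,5,4)_12 → 197
197 = (1,4,5)_12 → 190
190 = (1,3,10)_12 → 1028
1028 = (7,1,8)_12 → 856
856 = (5,11,4)_12 → 1520
1520 = (10,6,8)_12 → 1728
1728 = (1,0,0,0)_12 → 1  — reached 1.
That took 9 steps.

9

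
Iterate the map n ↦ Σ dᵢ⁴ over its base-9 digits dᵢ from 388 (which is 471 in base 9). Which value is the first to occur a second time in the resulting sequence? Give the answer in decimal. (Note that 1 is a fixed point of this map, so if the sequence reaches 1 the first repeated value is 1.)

388 = (4,7,1)_9 → 4⁴ + 7⁴ + 1⁴ = 2658
2658 = (3,5,7,3)_9 → 3⁴ + 5⁴ + 7⁴ + 3⁴ = 3188
3188 = (4,3,3,2)_9 → 4⁴ + 3⁴ + 3⁴ + 2⁴ = 434
434 = (5,3,2)_9 → 5⁴ + 3⁴ + 2⁴ = 722
722 = (8,8,2)_9 → 8⁴ + 8⁴ + 2⁴ = 8208
8208 = (1,2,2,3,0)_9 → 1⁴ + 2⁴ + 2⁴ + 3⁴ + 0⁴ = 114
114 = (1,3,6)_9 → 1⁴ + 3⁴ + 6⁴ = 1378
1378 = (1,8,0,1)_9 → 1⁴ + 8⁴ + 0⁴ + 1⁴ = 4098
4098 = (5,5,5,3)_9 → 5⁴ + 5⁴ + 5⁴ + 3⁴ = 1956
1956 = (2,6,1,3)_9 → 2⁴ + 6⁴ + 1⁴ + 3⁴ = 1394
1394 = (1,8,1,8)_9 → 1⁴ + 8⁴ + 1⁴ + 8⁴ = 8194
8194 = (1,2,2,1,4)_9 → 1⁴ + 2⁴ + 2⁴ + 1⁴ + 4⁴ = 290
290 = (3,5,2)_9 → 3⁴ + 5⁴ + 2⁴ = 722  — 722 already appeared earlier.

722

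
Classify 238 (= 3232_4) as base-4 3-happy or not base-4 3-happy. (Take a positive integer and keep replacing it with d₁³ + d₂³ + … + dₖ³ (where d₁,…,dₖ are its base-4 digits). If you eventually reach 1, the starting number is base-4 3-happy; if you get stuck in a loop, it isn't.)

238 = (3,2,3,2)_4 → 3³ + 2³ + 3³ + 2³ = 27 + 8 + 27 + 8 = 70
70 = (1,0,1,2)_4 → 1³ + 0³ + 1³ + 2³ = 1 + 0 + 1 + 8 = 10
10 = (2,2)_4 → 2³ + 2³ = 8 + 8 = 16
16 = (1,0,0)_4 → 1³ + 0³ + 0³ = 1 + 0 + 0 = 1  — reached 1.

base-4 3-happy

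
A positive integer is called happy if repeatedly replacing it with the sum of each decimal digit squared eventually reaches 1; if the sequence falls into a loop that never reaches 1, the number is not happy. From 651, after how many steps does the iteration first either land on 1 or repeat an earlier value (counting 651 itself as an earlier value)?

651 → 6² + 5² + 1² = 62
62 → 6² + 2² = 40
40 → 4² + 0² = 16
16 → 1² + 6² = 37
37 → 3² + 7² = 58
58 → 5² + 8² = 89
89 → 8² + 9² = 145
145 → 1² + 4² + 5² = 42
42 → 4² + 2² = 20
20 → 2² + 0² = 4
4 → 4² = 16  — 16 repeats.
That took 11 steps.

11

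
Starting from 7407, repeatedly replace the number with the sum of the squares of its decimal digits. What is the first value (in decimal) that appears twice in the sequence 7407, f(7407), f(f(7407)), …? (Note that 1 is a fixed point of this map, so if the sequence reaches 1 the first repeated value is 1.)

7407 → 7² + 4² + 0² + 7² = 49 + 16 + 0 + 49 = 114
114 → 1² + 1² + 4² = 1 + 1 + 16 = 18
18 → 1² + 8² = 1 + 64 = 65
65 → 6² + 5² = 36 + 25 = 61
61 → 6² + 1² = 36 + 1 = 37
37 → 3² + 7² = 9 + 49 = 58
58 → 5² + 8² = 25 + 64 = 89
89 → 8² + 9² = 64 + 81 = 145
145 → 1² + 4² + 5² = 1 + 16 + 25 = 42
42 → 4² + 2² = 16 + 4 = 20
20 → 2² + 0² = 4 + 0 = 4
4 → 4² = 16
16 → 1² + 6² = 1 + 36 = 37  — 37 already appeared earlier.

37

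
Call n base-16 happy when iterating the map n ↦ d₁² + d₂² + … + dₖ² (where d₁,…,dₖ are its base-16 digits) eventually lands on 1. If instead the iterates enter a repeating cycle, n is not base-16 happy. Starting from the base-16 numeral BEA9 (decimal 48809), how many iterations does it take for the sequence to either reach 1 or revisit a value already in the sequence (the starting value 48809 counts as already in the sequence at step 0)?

9

48809 = (11,14,10,9)_16 → 11² + 14² + 10² + 9² = 498
498 = (1,15,2)_16 → 1² + 15² + 2² = 230
230 = (14,6)_16 → 14² + 6² = 232
232 = (14,8)_16 → 14² + 8² = 260
260 = (1,0,4)_16 → 1² + 0² + 4² = 17
17 = (1,1)_16 → 1² + 1² = 2
2 = (2)_16 → 2² = 4
4 = (4)_16 → 4² = 16
16 = (1,0)_16 → 1² + 0² = 1  — reached 1.
That took 9 steps.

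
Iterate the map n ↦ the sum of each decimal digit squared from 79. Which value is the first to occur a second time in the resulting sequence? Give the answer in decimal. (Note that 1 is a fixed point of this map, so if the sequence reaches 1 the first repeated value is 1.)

1

79 → 130
130 → 10
10 → 1  — reached the fixed point 1.
1 → 1, so 1 is the first repeated value.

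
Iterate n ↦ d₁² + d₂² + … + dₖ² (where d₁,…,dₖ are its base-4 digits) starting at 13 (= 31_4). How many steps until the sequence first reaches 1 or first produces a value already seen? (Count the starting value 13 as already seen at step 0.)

4

13 = (3,1)_4 → 3² + 1² = 10
10 = (2,2)_4 → 2² + 2² = 8
8 = (2,0)_4 → 2² + 0² = 4
4 = (1,0)_4 → 1² + 0² = 1  — reached 1.
That took 4 steps.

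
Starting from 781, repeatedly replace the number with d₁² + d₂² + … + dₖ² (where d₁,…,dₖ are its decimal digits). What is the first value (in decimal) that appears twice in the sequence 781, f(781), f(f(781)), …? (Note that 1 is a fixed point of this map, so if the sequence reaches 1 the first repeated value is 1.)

37

781 → 7² + 8² + 1² = 49 + 64 + 1 = 114
114 → 1² + 1² + 4² = 1 + 1 + 16 = 18
18 → 1² + 8² = 1 + 64 = 65
65 → 6² + 5² = 36 + 25 = 61
61 → 6² + 1² = 36 + 1 = 37
37 → 3² + 7² = 9 + 49 = 58
58 → 5² + 8² = 25 + 64 = 89
89 → 8² + 9² = 64 + 81 = 145
145 → 1² + 4² + 5² = 1 + 16 + 25 = 42
42 → 4² + 2² = 16 + 4 = 20
20 → 2² + 0² = 4 + 0 = 4
4 → 4² = 16
16 → 1² + 6² = 1 + 36 = 37  — 37 already appeared earlier.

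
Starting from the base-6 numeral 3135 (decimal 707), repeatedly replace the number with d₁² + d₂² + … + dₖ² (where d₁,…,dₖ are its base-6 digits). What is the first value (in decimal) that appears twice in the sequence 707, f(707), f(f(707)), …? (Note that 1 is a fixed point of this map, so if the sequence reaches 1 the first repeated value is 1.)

707 = (3,1,3,5)_6 → 3² + 1² + 3² + 5² = 44
44 = (1,1,2)_6 → 1² + 1² + 2² = 6
6 = (1,0)_6 → 1² + 0² = 1  — reached the fixed point 1.
1 → 1, so 1 is the first repeated value.

1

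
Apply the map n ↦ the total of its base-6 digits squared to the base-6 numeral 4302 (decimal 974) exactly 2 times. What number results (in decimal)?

974 = (4,3,0,2)_6 → 4² + 3² + 0² + 2² = 29
29 = (4,5)_6 → 4² + 5² = 41

41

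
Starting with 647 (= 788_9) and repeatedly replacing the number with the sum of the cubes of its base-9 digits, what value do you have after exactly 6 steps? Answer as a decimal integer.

647 = (7,8,8)_9 → 7³ + 8³ + 8³ = 1367
1367 = (1,7,7,8)_9 → 1³ + 7³ + 7³ + 8³ = 1199
1199 = (1,5,7,2)_9 → 1³ + 5³ + 7³ + 2³ = 477
477 = (5,8,0)_9 → 5³ + 8³ + 0³ = 637
637 = (7,7,7)_9 → 7³ + 7³ + 7³ = 1029
1029 = (1,3,6,3)_9 → 1³ + 3³ + 6³ + 3³ = 271

271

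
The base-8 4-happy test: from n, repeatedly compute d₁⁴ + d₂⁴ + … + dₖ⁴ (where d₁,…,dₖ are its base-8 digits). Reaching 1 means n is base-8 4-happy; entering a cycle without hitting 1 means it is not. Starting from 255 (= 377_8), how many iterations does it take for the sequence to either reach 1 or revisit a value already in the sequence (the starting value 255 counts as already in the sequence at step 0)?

10

255 = (3,7,7)_8 → 4883
4883 = (1,1,4,2,3)_8 → 355
355 = (5,4,3)_8 → 962
962 = (1,7,0,2)_8 → 2418
2418 = (4,5,6,2)_8 → 2193
2193 = (4,2,2,1)_8 → 289
289 = (4,4,1)_8 → 513
513 = (1,0,0,1)_8 → 2
2 = (2)_8 → 16
16 = (2,0)_8 → 16  — 16 repeats.
That took 10 steps.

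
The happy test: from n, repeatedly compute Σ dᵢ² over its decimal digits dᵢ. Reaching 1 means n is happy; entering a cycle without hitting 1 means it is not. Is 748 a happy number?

happy

748 → 7² + 4² + 8² = 129
129 → 1² + 2² + 9² = 86
86 → 8² + 6² = 100
100 → 1² + 0² + 0² = 1  — reached 1.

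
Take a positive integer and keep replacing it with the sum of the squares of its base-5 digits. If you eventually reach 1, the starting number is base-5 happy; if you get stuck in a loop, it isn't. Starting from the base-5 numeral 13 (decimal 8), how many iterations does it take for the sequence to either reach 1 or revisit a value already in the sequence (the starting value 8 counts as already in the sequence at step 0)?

8 = (1,3)_5 → 1² + 3² = 10
10 = (2,0)_5 → 2² + 0² = 4
4 = (4)_5 → 4² = 16
16 = (3,1)_5 → 3² + 1² = 10  — 10 repeats.
That took 4 steps.

4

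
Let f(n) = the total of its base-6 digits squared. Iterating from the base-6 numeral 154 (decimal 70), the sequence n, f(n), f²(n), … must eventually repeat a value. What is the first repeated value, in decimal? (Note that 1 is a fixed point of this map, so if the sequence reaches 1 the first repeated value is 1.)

70 = (1,5,4)_6 → 42
42 = (1,1,0)_6 → 2
2 = (2)_6 → 4
4 = (4)_6 → 16
16 = (2,4)_6 → 20
20 = (3,2)_6 → 13
13 = (2,1)_6 → 5
5 = (5)_6 → 25
25 = (4,1)_6 → 17
17 = (2,5)_6 → 29
29 = (4,5)_6 → 41
41 = (1,0,5)_6 → 26
26 = (4,2)_6 → 20  — 20 already appeared earlier.

20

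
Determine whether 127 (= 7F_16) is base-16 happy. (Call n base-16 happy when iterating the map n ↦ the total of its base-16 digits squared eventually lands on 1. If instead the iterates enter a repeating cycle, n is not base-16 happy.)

base-16 happy

127 = (7,15)_16 → 274
274 = (1,1,2)_16 → 6
6 = (6)_16 → 36
36 = (2,4)_16 → 20
20 = (1,4)_16 → 17
17 = (1,1)_16 → 2
2 = (2)_16 → 4
4 = (4)_16 → 16
16 = (1,0)_16 → 1  — reached 1.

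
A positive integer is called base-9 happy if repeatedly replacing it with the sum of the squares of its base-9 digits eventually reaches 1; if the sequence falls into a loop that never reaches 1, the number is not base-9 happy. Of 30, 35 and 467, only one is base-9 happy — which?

467

30: 30 → 18 → 4 → 16 → 50 → 50  — repeats 50 (not base-9 happy)
35: 35 → 73 → 65 → 53 → 89 → 65  — repeats 65 (not base-9 happy)
467: 467 → 125 → 81 → 1  — reaches 1 (base-9 happy)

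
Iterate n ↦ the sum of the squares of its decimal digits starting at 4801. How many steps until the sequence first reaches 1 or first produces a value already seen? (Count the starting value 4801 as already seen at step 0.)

4801 → 4² + 8² + 0² + 1² = 16 + 64 + 0 + 1 = 81
81 → 8² + 1² = 64 + 1 = 65
65 → 6² + 5² = 36 + 25 = 61
61 → 6² + 1² = 36 + 1 = 37
37 → 3² + 7² = 9 + 49 = 58
58 → 5² + 8² = 25 + 64 = 89
89 → 8² + 9² = 64 + 81 = 145
145 → 1² + 4² + 5² = 1 + 16 + 25 = 42
42 → 4² + 2² = 16 + 4 = 20
20 → 2² + 0² = 4 + 0 = 4
4 → 4² = 16
16 → 1² + 6² = 1 + 36 = 37  — 37 repeats.
That took 12 steps.

12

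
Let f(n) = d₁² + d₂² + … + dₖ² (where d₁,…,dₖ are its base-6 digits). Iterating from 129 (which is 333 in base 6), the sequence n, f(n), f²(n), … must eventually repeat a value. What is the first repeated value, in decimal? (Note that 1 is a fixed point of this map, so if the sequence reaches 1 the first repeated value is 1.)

25

129 = (3,3,3)_6 → 3² + 3² + 3² = 9 + 9 + 9 = 27
27 = (4,3)_6 → 4² + 3² = 16 + 9 = 25
25 = (4,1)_6 → 4² + 1² = 16 + 1 = 17
17 = (2,5)_6 → 2² + 5² = 4 + 25 = 29
29 = (4,5)_6 → 4² + 5² = 16 + 25 = 41
41 = (1,0,5)_6 → 1² + 0² + 5² = 1 + 0 + 25 = 26
26 = (4,2)_6 → 4² + 2² = 16 + 4 = 20
20 = (3,2)_6 → 3² + 2² = 9 + 4 = 13
13 = (2,1)_6 → 2² + 1² = 4 + 1 = 5
5 = (5)_6 → 5² = 25  — 25 already appeared earlier.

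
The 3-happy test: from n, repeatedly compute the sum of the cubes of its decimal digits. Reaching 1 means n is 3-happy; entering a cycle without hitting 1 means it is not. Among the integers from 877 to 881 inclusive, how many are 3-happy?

877: 877 → 1198 → 1243 → 100 → 1  — 3-happy
878: 878 → 1367 → 587 → 980 → 1241 → 74 → 407 → 407  — not 3-happy
879: 879 → 1584 → 702 → 351 → 153 → 153  — not 3-happy
880: 880 → 1024 → 73 → 370 → 370  — not 3-happy
881: 881 → 1025 → 134 → 92 → 737 → 713 → 371 → 371  — not 3-happy
3-happy: 877

1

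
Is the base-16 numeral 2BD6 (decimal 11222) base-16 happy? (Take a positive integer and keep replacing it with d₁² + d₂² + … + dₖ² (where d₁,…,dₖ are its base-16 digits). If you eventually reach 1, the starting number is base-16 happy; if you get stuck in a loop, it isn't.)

base-16 happy

11222 = (2,11,13,6)_16 → 330
330 = (1,4,10)_16 → 117
117 = (7,5)_16 → 74
74 = (4,10)_16 → 116
116 = (7,4)_16 → 65
65 = (4,1)_16 → 17
17 = (1,1)_16 → 2
2 = (2)_16 → 4
4 = (4)_16 → 16
16 = (1,0)_16 → 1  — reached 1.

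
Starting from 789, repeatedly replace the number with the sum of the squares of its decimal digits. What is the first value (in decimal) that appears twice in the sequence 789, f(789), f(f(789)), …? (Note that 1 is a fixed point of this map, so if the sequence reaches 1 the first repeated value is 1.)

145

789 → 7² + 8² + 9² = 194
194 → 1² + 9² + 4² = 98
98 → 9² + 8² = 145
145 → 1² + 4² + 5² = 42
42 → 4² + 2² = 20
20 → 2² + 0² = 4
4 → 4² = 16
16 → 1² + 6² = 37
37 → 3² + 7² = 58
58 → 5² + 8² = 89
89 → 8² + 9² = 145  — 145 already appeared earlier.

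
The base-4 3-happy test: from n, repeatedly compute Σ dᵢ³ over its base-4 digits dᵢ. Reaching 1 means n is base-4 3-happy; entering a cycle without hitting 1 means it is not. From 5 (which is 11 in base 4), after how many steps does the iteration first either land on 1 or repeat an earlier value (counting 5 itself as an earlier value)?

5 = (1,1)_4 → 1³ + 1³ = 1 + 1 = 2
2 = (2)_4 → 2³ = 8
8 = (2,0)_4 → 2³ + 0³ = 8 + 0 = 8  — 8 repeats.
That took 3 steps.

3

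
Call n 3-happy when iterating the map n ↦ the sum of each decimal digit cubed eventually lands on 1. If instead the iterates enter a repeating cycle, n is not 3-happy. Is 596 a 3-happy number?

not 3-happy

596 → 5³ + 9³ + 6³ = 125 + 729 + 216 = 1070
1070 → 1³ + 0³ + 7³ + 0³ = 1 + 0 + 343 + 0 = 344
344 → 3³ + 4³ + 4³ = 27 + 64 + 64 = 155
155 → 1³ + 5³ + 5³ = 1 + 125 + 125 = 251
251 → 2³ + 5³ + 1³ = 8 + 125 + 1 = 134
134 → 1³ + 3³ + 4³ = 1 + 27 + 64 = 92
92 → 9³ + 2³ = 729 + 8 = 737
737 → 7³ + 3³ + 7³ = 343 + 27 + 343 = 713
713 → 7³ + 1³ + 3³ = 343 + 1 + 27 = 371
371 → 3³ + 7³ + 1³ = 27 + 343 + 1 = 371  — 371 already seen; the sequence cycles without reaching 1.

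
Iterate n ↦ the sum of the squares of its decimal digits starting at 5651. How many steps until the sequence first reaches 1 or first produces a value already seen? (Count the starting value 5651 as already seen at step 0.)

13

5651 → 87
87 → 113
113 → 11
11 → 2
2 → 4
4 → 16
16 → 37
37 → 58
58 → 89
89 → 145
145 → 42
42 → 20
20 → 4  — 4 repeats.
That took 13 steps.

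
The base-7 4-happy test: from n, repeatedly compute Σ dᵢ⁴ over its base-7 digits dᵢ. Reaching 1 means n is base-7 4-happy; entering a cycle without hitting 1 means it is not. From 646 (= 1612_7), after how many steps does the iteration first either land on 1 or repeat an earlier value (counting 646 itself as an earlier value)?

6

646 = (1,6,1,2)_7 → 1⁴ + 6⁴ + 1⁴ + 2⁴ = 1314
1314 = (3,5,5,5)_7 → 3⁴ + 5⁴ + 5⁴ + 5⁴ = 1956
1956 = (5,4,6,3)_7 → 5⁴ + 4⁴ + 6⁴ + 3⁴ = 2258
2258 = (6,4,0,4)_7 → 6⁴ + 4⁴ + 0⁴ + 4⁴ = 1808
1808 = (5,1,6,2)_7 → 5⁴ + 1⁴ + 6⁴ + 2⁴ = 1938
1938 = (5,4,3,6)_7 → 5⁴ + 4⁴ + 3⁴ + 6⁴ = 2258  — 2258 repeats.
That took 6 steps.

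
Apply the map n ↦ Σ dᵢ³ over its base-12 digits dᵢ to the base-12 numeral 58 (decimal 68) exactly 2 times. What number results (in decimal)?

190

68 = (5,8)_12 → 5³ + 8³ = 637
637 = (4,5,1)_12 → 4³ + 5³ + 1³ = 190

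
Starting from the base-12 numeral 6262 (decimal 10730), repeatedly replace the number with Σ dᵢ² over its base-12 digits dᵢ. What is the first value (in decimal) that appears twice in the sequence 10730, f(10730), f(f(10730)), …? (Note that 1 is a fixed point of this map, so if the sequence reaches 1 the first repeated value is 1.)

80

10730 = (6,2,6,2)_12 → 6² + 2² + 6² + 2² = 80
80 = (6,8)_12 → 6² + 8² = 100
100 = (8,4)_12 → 8² + 4² = 80  — 80 already appeared earlier.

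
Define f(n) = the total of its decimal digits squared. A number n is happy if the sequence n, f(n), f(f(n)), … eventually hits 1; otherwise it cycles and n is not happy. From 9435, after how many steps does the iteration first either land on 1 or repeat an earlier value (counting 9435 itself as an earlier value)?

12

9435 → 131
131 → 11
11 → 2
2 → 4
4 → 16
16 → 37
37 → 58
58 → 89
89 → 145
145 → 42
42 → 20
20 → 4  — 4 repeats.
That took 12 steps.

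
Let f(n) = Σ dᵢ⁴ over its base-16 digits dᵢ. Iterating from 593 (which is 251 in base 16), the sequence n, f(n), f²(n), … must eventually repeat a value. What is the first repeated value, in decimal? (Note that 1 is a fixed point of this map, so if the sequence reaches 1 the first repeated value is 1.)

593 = (2,5,1)_16 → 2⁴ + 5⁴ + 1⁴ = 642
642 = (2,8,2)_16 → 2⁴ + 8⁴ + 2⁴ = 4128
4128 = (1,0,2,0)_16 → 1⁴ + 0⁴ + 2⁴ + 0⁴ = 17
17 = (1,1)_16 → 1⁴ + 1⁴ = 2
2 = (2)_16 → 2⁴ = 16
16 = (1,0)_16 → 1⁴ + 0⁴ = 1  — reached the fixed point 1.
1 → 1, so 1 is the first repeated value.

1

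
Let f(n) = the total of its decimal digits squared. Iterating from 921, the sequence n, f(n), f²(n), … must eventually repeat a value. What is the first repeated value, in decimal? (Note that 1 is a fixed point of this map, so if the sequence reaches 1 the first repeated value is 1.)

1

921 → 9² + 2² + 1² = 81 + 4 + 1 = 86
86 → 8² + 6² = 64 + 36 = 100
100 → 1² + 0² + 0² = 1 + 0 + 0 = 1  — reached the fixed point 1.
1 → 1, so 1 is the first repeated value.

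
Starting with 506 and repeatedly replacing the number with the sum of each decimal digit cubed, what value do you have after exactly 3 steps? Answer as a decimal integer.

737

506 → 341
341 → 92
92 → 737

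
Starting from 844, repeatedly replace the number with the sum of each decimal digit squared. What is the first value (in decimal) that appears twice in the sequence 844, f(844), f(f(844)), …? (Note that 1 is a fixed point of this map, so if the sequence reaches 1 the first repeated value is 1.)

844 → 8² + 4² + 4² = 64 + 16 + 16 = 96
96 → 9² + 6² = 81 + 36 = 117
117 → 1² + 1² + 7² = 1 + 1 + 49 = 51
51 → 5² + 1² = 25 + 1 = 26
26 → 2² + 6² = 4 + 36 = 40
40 → 4² + 0² = 16 + 0 = 16
16 → 1² + 6² = 1 + 36 = 37
37 → 3² + 7² = 9 + 49 = 58
58 → 5² + 8² = 25 + 64 = 89
89 → 8² + 9² = 64 + 81 = 145
145 → 1² + 4² + 5² = 1 + 16 + 25 = 42
42 → 4² + 2² = 16 + 4 = 20
20 → 2² + 0² = 4 + 0 = 4
4 → 4² = 16  — 16 already appeared earlier.

16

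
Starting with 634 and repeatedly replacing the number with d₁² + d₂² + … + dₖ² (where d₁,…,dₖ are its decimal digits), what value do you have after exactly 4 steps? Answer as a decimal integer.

634 → 6² + 3² + 4² = 36 + 9 + 16 = 61
61 → 6² + 1² = 36 + 1 = 37
37 → 3² + 7² = 9 + 49 = 58
58 → 5² + 8² = 25 + 64 = 89

89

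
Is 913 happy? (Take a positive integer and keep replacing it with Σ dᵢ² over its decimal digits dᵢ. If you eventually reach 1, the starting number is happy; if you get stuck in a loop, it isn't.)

913 → 9² + 1² + 3² = 91
91 → 9² + 1² = 82
82 → 8² + 2² = 68
68 → 6² + 8² = 100
100 → 1² + 0² + 0² = 1  — reached 1.

happy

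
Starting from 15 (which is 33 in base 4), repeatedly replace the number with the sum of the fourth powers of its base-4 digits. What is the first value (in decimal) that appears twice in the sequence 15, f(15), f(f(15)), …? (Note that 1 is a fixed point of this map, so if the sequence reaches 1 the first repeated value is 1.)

81

15 = (3,3)_4 → 162
162 = (2,2,0,2)_4 → 48
48 = (3,0,0)_4 → 81
81 = (1,1,0,1)_4 → 3
3 = (3)_4 → 81  — 81 already appeared earlier.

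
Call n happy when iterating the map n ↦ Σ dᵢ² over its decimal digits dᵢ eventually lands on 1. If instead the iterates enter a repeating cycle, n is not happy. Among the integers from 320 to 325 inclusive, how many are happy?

320: 320 → 13 → 10 → 1  (reaches 1)
321: 321 → 14 → 17 → 50 → 25 → 29 → 85 → 89 → 145 → 42 → 20 → 4 → 16 → 37 → 58 → 89  (repeats 89)
322: 322 → 17 → 50 → 25 → 29 → 85 → 89 → 145 → 42 → 20 → 4 → 16 → 37 → 58 → 89  (repeats 89)
323: 323 → 22 → 8 → 64 → 52 → 29 → 85 → 89 → 145 → 42 → 20 → 4 → 16 → 37 → 58 → 89  (repeats 89)
324: 324 → 29 → 85 → 89 → 145 → 42 → 20 → 4 → 16 → 37 → 58 → 89  (repeats 89)
325: 325 → 38 → 73 → 58 → 89 → 145 → 42 → 20 → 4 → 16 → 37 → 58  (repeats 58)
happy: 320

1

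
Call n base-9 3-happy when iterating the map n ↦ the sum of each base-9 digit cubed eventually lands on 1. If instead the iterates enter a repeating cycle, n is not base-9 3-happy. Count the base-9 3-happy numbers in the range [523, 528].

2

523: 523 → 281 → 99 → 9 → 1  — base-9 3-happy
524: 524 → 288 → 152 → 856 → 128 → 134 → 638 → 1198 → 470 → 476 → 980 → 540 → 432 → 152  — not base-9 3-happy
525: 525 → 307 → 371 → 197 → 547 → 775 → 127 → 127  — not base-9 3-happy
526: 526 → 344 → 80 → 1024 → 496 → 218 → 232 → 694 → 638 → 1198 → 470 → 476 → 980 → 540 → 432 → 152 → 856 → 128 → 134 → 638  — not base-9 3-happy
527: 527 → 405 → 125 → 577 → 345 → 99 → 9 → 1  — base-9 3-happy
528: 528 → 496 → 218 → 232 → 694 → 638 → 1198 → 470 → 476 → 980 → 540 → 432 → 152 → 856 → 128 → 134 → 638  — not base-9 3-happy
base-9 3-happy: 523, 527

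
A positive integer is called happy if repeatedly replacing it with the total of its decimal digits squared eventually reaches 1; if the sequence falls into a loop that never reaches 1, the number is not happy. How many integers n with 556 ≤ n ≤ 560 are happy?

556: 556 → 86 → 100 → 1  — happy
557: 557 → 99 → 162 → 41 → 17 → 50 → 25 → 29 → 85 → 89 → 145 → 42 → 20 → 4 → 16 → 37 → 58 → 89  — not happy
558: 558 → 114 → 18 → 65 → 61 → 37 → 58 → 89 → 145 → 42 → 20 → 4 → 16 → 37  — not happy
559: 559 → 131 → 11 → 2 → 4 → 16 → 37 → 58 → 89 → 145 → 42 → 20 → 4  — not happy
560: 560 → 61 → 37 → 58 → 89 → 145 → 42 → 20 → 4 → 16 → 37  — not happy
happy: 556

1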